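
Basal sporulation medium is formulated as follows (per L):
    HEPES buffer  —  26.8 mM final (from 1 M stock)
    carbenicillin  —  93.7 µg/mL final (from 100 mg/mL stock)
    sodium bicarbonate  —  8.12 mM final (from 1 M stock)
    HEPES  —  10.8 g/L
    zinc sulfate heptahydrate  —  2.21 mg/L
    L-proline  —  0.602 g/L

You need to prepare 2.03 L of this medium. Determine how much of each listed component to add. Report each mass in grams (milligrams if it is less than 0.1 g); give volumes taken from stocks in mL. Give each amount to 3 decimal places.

HEPES buffer 54.404 mL; carbenicillin 1.902 mL; sodium bicarbonate 16.484 mL; HEPES 21.924 g; zinc sulfate heptahydrate 4.486 mg; L-proline 1.222 g

Working volume: 2.03 L.
HEPES buffer: C1V1 = C2V2 → 26.8 mM × 2030 mL ÷ 1000 mM = 54.404 mL
carbenicillin: V = C2·V2/C1 = 93.7 µg/mL × 2030 mL ÷ 100000 µg/mL = 1.902 mL
sodium bicarbonate: C1V1 = C2V2 → 8.12 mM × 2030 mL ÷ 1000 mM = 16.484 mL
HEPES: 10.8 g/L × 2.03 L = 21.924 g
zinc sulfate heptahydrate: 2.21 mg/L × 2.03 L = 4.486 mg
L-proline: 0.602 g/L × 2.03 L = 1.222 g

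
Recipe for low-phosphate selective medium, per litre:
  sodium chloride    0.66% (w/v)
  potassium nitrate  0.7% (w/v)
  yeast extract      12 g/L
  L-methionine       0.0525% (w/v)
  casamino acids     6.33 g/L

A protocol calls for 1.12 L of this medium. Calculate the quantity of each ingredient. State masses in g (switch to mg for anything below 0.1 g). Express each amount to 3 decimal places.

sodium chloride 7.392 g; potassium nitrate 7.840 g; yeast extract 13.440 g; L-methionine 0.588 g; casamino acids 7.090 g

Scale factor relative to 1 L: 1.12.
sodium chloride: 0.66% w/v = 6.6 g/L → 6.6 × 1.12 L = 7.392 g
potassium nitrate: 0.7% w/v = 7 g/L → 7 × 1.12 L = 7.840 g
yeast extract: 12 g/L × 1.12 L = 13.440 g
L-methionine: 0.0525% w/v = 0.525 g/L → 0.525 × 1.12 L = 0.588 g
casamino acids: 6.33 g/L × 1.12 L = 7.090 g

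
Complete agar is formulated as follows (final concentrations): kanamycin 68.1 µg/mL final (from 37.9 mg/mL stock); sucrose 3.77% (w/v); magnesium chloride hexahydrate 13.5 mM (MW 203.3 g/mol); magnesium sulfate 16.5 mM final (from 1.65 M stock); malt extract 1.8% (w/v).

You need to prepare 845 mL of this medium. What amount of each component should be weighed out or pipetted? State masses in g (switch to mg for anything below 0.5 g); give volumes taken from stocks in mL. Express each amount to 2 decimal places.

Scale factor relative to 1 L: 0.845.
kanamycin: V = C2·V2/C1 = 68.1 µg/mL × 845 mL ÷ 37900 µg/mL = 1.52 mL
sucrose: 3.77% w/v = 37.7 g/L → 37.7 × 0.845 L = 31.86 g
magnesium chloride hexahydrate: 13.5 mmol/L × 203.3 g/mol × 0.845 L ÷ 1000 = 2.32 g
magnesium sulfate: C1V1 = C2V2 → 16.5 mM × 845 mL ÷ 1650 mM = 8.45 mL
malt extract: 1.8% w/v = 18 g/L → 18 × 0.845 L = 15.21 g

kanamycin 1.52 mL; sucrose 31.86 g; magnesium chloride hexahydrate 2.32 g; magnesium sulfate 8.45 mL; malt extract 15.21 g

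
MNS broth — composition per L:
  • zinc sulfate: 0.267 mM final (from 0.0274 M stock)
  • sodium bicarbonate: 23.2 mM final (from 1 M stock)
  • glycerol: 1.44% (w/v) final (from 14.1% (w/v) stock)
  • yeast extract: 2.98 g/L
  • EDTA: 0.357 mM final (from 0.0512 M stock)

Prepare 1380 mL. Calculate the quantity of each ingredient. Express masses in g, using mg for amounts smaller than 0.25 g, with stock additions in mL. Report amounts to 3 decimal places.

Scale factor relative to 1 L: 1.38.
zinc sulfate: dilute stock: 0.267 mM × 1380 mL ÷ 27.4 mM = 13.447 mL
sodium bicarbonate: dilute stock: 23.2 mM × 1380 mL ÷ 1000 mM = 32.016 mL
glycerol: C1V1 = C2V2 → 1.44% ÷ 14.1% × 1380 mL = 140.936 mL
yeast extract: 2.98 g/L × 1.38 L = 4.112 g
EDTA: V = C2·V2/C1 = 0.357 mM × 1380 mL ÷ 51.2 mM = 9.622 mL

zinc sulfate 13.447 mL; sodium bicarbonate 32.016 mL; glycerol 140.936 mL; yeast extract 4.112 g; EDTA 9.622 mL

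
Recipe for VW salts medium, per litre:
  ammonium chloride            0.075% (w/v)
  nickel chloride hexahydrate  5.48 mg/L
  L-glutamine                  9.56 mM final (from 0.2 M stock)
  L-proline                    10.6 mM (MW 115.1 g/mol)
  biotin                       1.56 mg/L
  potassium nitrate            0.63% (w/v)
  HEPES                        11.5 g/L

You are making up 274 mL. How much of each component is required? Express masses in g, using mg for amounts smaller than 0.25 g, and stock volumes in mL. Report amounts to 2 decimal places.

Working volume: 274 mL = 0.274 L.
ammonium chloride: 0.075 g per 100 mL × 274 mL ÷ 100 = 0.2055 g = 205.50 mg
nickel chloride hexahydrate: 5.48 mg/L × 0.274 L = 1.50 mg
L-glutamine: C1V1 = C2V2 → 9.56 mM × 274 mL ÷ 200 mM = 13.10 mL
L-proline: 10.6 mmol/L × 115.1 g/mol × 0.274 L ÷ 1000 = 0.33 g
biotin: 1.56 mg/L × 0.274 L = 0.43 mg
potassium nitrate: 0.63% w/v = 6.3 g/L → 6.3 × 0.274 L = 1.73 g
HEPES: 11.5 g/L × 0.274 L = 3.15 g

ammonium chloride 205.50 mg; nickel chloride hexahydrate 1.50 mg; L-glutamine 13.10 mL; L-proline 0.33 g; biotin 0.43 mg; potassium nitrate 1.73 g; HEPES 3.15 g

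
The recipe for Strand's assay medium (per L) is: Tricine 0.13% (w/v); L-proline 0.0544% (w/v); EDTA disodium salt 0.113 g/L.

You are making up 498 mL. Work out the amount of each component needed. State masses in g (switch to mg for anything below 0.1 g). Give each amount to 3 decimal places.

Target volume = 498 mL = 0.498 L.
Tricine: 0.13% w/v = 1.3 g/L → 1.3 × 0.498 L = 0.647 g
L-proline: 0.0544 g per 100 mL × 498 mL ÷ 100 = 0.271 g
EDTA disodium salt: 0.113 g/L × 0.498 L = 0.056274 g = 56.274 mg

Tricine 0.647 g; L-proline 0.271 g; EDTA disodium salt 56.274 mg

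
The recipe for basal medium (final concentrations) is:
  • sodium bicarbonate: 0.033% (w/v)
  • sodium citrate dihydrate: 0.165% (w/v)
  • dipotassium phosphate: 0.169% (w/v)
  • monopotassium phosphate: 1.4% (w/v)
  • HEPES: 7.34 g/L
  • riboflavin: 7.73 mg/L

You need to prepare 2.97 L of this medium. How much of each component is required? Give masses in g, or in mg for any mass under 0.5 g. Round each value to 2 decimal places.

Scale factor relative to 1 L: 2.97.
sodium bicarbonate: 0.033 g per 100 mL × 2970 mL ÷ 100 = 0.98 g
sodium citrate dihydrate: 0.165% w/v = 1.65 g/L → 1.65 × 2.97 L = 4.90 g
dipotassium phosphate: 0.169% w/v = 1.69 g/L → 1.69 × 2.97 L = 5.02 g
monopotassium phosphate: 1.4 g per 100 mL × 2970 mL ÷ 100 = 41.58 g
HEPES: 7.34 g/L × 2.97 L = 21.80 g
riboflavin: 7.73 mg/L × 2.97 L = 22.96 mg

sodium bicarbonate 0.98 g; sodium citrate dihydrate 4.90 g; dipotassium phosphate 5.02 g; monopotassium phosphate 41.58 g; HEPES 21.80 g; riboflavin 22.96 mg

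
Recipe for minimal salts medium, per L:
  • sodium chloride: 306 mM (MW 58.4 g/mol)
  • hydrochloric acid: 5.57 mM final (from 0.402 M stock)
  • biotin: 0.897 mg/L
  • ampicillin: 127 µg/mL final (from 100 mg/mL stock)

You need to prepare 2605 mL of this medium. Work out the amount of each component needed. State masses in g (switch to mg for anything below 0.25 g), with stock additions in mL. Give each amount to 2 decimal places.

Scale factor relative to 1 L: 2.605.
sodium chloride: 306 mmol/L × 58.4 g/mol × 2.605 L ÷ 1000 = 46.55 g
hydrochloric acid: dilute stock: 5.57 mM × 2605 mL ÷ 402 mM = 36.09 mL
biotin: 0.897 mg/L × 2.605 L = 2.34 mg
ampicillin: dilute stock: 127 µg/mL × 2605 mL ÷ 100000 µg/mL = 3.31 mL

sodium chloride 46.55 g; hydrochloric acid 36.09 mL; biotin 2.34 mg; ampicillin 3.31 mL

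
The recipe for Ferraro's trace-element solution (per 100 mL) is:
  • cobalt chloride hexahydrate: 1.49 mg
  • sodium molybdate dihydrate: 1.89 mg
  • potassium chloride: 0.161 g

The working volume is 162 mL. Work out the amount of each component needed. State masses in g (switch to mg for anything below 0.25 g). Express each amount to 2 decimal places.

Scale factor = 162 mL / 100 mL = 1.62.
cobalt chloride hexahydrate: 1.49 mg × (162 mL / 100 mL) = 2.41 mg
sodium molybdate dihydrate: 1.89 mg × (162 mL / 100 mL) = 3.06 mg
potassium chloride: 0.161 g × (162 mL / 100 mL) = 0.26 g

cobalt chloride hexahydrate 2.41 mg; sodium molybdate dihydrate 3.06 mg; potassium chloride 0.26 g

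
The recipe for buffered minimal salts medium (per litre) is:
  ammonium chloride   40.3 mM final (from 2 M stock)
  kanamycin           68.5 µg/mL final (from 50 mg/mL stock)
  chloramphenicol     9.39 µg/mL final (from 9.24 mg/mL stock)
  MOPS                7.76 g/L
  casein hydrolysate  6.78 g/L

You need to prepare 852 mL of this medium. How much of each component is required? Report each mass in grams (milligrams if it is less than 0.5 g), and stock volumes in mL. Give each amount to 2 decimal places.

Working volume: 852 mL = 0.852 L.
ammonium chloride: C1V1 = C2V2 → 40.3 mM × 852 mL ÷ 2000 mM = 17.17 mL
kanamycin: dilute stock: 68.5 µg/mL × 852 mL ÷ 50000 µg/mL = 1.17 mL
chloramphenicol: dilute stock: 9.39 µg/mL × 852 mL ÷ 9240 µg/mL = 0.87 mL
MOPS: 7.76 g/L × 0.852 L = 6.61 g
casein hydrolysate: 6.78 g/L × 0.852 L = 5.78 g

ammonium chloride 17.17 mL; kanamycin 1.17 mL; chloramphenicol 0.87 mL; MOPS 6.61 g; casein hydrolysate 5.78 g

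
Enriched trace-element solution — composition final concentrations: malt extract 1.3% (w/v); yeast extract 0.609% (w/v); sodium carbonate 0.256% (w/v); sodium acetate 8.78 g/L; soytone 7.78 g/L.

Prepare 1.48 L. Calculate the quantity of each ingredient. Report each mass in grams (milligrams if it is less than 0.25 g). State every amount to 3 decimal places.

malt extract 19.240 g; yeast extract 9.013 g; sodium carbonate 3.789 g; sodium acetate 12.994 g; soytone 11.514 g

Working volume: 1.48 L.
malt extract: 1.3 g per 100 mL × 1480 mL ÷ 100 = 19.240 g
yeast extract: 0.609 g per 100 mL × 1480 mL ÷ 100 = 9.013 g
sodium carbonate: 0.256% w/v = 2.56 g/L → 2.56 × 1.48 L = 3.789 g
sodium acetate: 8.78 g/L × 1.48 L = 12.994 g
soytone: 7.78 g/L × 1.48 L = 11.514 g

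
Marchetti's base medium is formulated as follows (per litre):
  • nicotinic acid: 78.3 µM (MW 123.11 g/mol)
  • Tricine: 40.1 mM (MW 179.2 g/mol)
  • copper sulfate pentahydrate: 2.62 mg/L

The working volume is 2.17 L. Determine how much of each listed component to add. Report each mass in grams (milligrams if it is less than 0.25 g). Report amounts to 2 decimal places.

nicotinic acid 20.92 mg; Tricine 15.59 g; copper sulfate pentahydrate 5.69 mg

Scale factor relative to 1 L: 2.17.
nicotinic acid: 78.3 µmol/L × 123.11 g/mol × 2.17 L ÷ 1000 = 20.92 mg
Tricine: 40.1 mmol/L × 179.2 g/mol × 2.17 L ÷ 1000 = 15.59 g
copper sulfate pentahydrate: 2.62 mg/L × 2.17 L = 5.69 mg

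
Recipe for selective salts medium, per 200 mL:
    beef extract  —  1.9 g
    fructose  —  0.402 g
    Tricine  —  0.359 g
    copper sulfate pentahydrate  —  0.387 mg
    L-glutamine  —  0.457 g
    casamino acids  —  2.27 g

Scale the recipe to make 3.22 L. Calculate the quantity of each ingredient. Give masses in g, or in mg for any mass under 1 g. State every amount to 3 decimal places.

beef extract 30.590 g; fructose 6.472 g; Tricine 5.780 g; copper sulfate pentahydrate 6.231 mg; L-glutamine 7.358 g; casamino acids 36.547 g

Ratio of target to recipe volume: 3220 / 200 = 16.1.
beef extract: 1.9 g × (3220 mL / 200 mL) = 30.590 g
fructose: 0.402 g × (3220 mL / 200 mL) = 6.472 g
Tricine: 0.359 g × (3220 mL / 200 mL) = 5.780 g
copper sulfate pentahydrate: 0.387 mg × (3220 mL / 200 mL) = 6.231 mg
L-glutamine: 0.457 g × (3220 mL / 200 mL) = 7.358 g
casamino acids: 2.27 g × (3220 mL / 200 mL) = 36.547 g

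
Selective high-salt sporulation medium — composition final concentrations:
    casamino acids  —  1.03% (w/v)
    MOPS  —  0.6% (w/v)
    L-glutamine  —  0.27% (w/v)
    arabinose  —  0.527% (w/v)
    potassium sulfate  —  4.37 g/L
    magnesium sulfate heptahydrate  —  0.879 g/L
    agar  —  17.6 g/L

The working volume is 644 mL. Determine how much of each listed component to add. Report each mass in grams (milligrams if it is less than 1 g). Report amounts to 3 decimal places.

casamino acids 6.633 g; MOPS 3.864 g; L-glutamine 1.739 g; arabinose 3.394 g; potassium sulfate 2.814 g; magnesium sulfate heptahydrate 566.076 mg; agar 11.334 g

Scale factor relative to 1 L: 0.644.
casamino acids: 1.03% w/v = 10.3 g/L → 10.3 × 0.644 L = 6.633 g
MOPS: 0.6 g per 100 mL × 644 mL ÷ 100 = 3.864 g
L-glutamine: 0.27% w/v = 2.7 g/L → 2.7 × 0.644 L = 1.739 g
arabinose: 0.527% w/v = 5.27 g/L → 5.27 × 0.644 L = 3.394 g
potassium sulfate: 4.37 g/L × 0.644 L = 2.814 g
magnesium sulfate heptahydrate: 0.879 g/L × 0.644 L = 0.566076 g = 566.076 mg
agar: 17.6 g/L × 0.644 L = 11.334 g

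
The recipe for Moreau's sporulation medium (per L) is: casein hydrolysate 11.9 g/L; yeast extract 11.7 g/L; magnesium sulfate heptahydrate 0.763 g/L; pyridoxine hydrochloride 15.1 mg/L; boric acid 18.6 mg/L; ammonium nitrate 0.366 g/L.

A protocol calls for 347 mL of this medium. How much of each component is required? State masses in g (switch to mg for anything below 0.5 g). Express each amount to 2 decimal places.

Scale factor relative to 1 L: 0.347.
casein hydrolysate: 11.9 g/L × 0.347 L = 4.13 g
yeast extract: 11.7 g/L × 0.347 L = 4.06 g
magnesium sulfate heptahydrate: 0.763 g/L × 0.347 L = 0.264761 g = 264.76 mg
pyridoxine hydrochloride: 15.1 mg/L × 0.347 L = 5.24 mg
boric acid: 18.6 mg/L × 0.347 L = 6.45 mg
ammonium nitrate: 0.366 g/L × 0.347 L = 0.127002 g = 127.00 mg

casein hydrolysate 4.13 g; yeast extract 4.06 g; magnesium sulfate heptahydrate 264.76 mg; pyridoxine hydrochloride 5.24 mg; boric acid 6.45 mg; ammonium nitrate 127.00 mg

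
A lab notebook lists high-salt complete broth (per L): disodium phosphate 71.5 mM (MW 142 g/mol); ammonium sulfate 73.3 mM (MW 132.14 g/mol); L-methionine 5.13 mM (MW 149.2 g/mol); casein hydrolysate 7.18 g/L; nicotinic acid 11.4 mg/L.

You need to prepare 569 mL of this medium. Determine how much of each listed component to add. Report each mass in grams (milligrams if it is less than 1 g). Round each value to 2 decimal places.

Scale factor relative to 1 L: 0.569.
disodium phosphate: 71.5 mmol/L × 142 g/mol × 0.569 L ÷ 1000 = 5.78 g
ammonium sulfate: 73.3 mmol/L × 132.14 g/mol × 0.569 L ÷ 1000 = 5.51 g
L-methionine: 5.13 mmol/L × 149.2 mg/mmol × 0.569 L = 435.51 mg
casein hydrolysate: 7.18 g/L × 0.569 L = 4.09 g
nicotinic acid: 11.4 mg/L × 0.569 L = 6.49 mg

disodium phosphate 5.78 g; ammonium sulfate 5.51 g; L-methionine 435.51 mg; casein hydrolysate 4.09 g; nicotinic acid 6.49 mg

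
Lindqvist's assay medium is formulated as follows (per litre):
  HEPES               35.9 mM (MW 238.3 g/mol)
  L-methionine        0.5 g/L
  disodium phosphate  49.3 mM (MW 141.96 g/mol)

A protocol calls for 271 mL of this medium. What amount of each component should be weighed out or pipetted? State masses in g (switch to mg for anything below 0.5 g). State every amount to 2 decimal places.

Working volume: 271 mL = 0.271 L.
HEPES: 35.9 mmol/L × 238.3 g/mol × 0.271 L ÷ 1000 = 2.32 g
L-methionine: 0.5 g/L × 0.271 L = 0.1355 g = 135.50 mg
disodium phosphate: 49.3 mmol/L × 141.96 g/mol × 0.271 L ÷ 1000 = 1.90 g

HEPES 2.32 g; L-methionine 135.50 mg; disodium phosphate 1.90 g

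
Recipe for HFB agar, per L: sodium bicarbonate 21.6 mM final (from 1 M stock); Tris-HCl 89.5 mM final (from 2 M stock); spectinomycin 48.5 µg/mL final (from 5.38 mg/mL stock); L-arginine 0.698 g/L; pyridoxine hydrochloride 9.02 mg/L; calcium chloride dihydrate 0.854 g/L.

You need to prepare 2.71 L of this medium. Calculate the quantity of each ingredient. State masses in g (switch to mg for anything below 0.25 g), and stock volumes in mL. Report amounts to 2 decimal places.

sodium bicarbonate 58.54 mL; Tris-HCl 121.27 mL; spectinomycin 24.43 mL; L-arginine 1.89 g; pyridoxine hydrochloride 24.44 mg; calcium chloride dihydrate 2.31 g

Working volume: 2.71 L.
sodium bicarbonate: C1V1 = C2V2 → 21.6 mM × 2710 mL ÷ 1000 mM = 58.54 mL
Tris-HCl: C1V1 = C2V2 → 89.5 mM × 2710 mL ÷ 2000 mM = 121.27 mL
spectinomycin: C1V1 = C2V2 → 48.5 µg/mL × 2710 mL ÷ 5380 µg/mL = 24.43 mL
L-arginine: 0.698 g/L × 2.71 L = 1.89 g
pyridoxine hydrochloride: 9.02 mg/L × 2.71 L = 24.44 mg
calcium chloride dihydrate: 0.854 g/L × 2.71 L = 2.31 g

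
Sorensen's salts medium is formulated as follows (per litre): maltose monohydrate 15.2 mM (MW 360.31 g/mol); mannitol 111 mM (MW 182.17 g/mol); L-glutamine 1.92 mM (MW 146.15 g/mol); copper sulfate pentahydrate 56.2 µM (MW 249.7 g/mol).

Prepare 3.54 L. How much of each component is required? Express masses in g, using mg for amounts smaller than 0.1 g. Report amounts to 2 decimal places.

maltose monohydrate 19.39 g; mannitol 71.58 g; L-glutamine 0.99 g; copper sulfate pentahydrate 49.68 mg

Scale factor relative to 1 L: 3.54.
maltose monohydrate: 15.2 mmol/L × 360.31 g/mol × 3.54 L ÷ 1000 = 19.39 g
mannitol: 111 mmol/L × 182.17 g/mol × 3.54 L ÷ 1000 = 71.58 g
L-glutamine: 1.92 mmol/L × 146.15 g/mol × 3.54 L ÷ 1000 = 0.99 g
copper sulfate pentahydrate: 56.2 µmol/L × 249.7 g/mol × 3.54 L ÷ 1000 = 49.68 mg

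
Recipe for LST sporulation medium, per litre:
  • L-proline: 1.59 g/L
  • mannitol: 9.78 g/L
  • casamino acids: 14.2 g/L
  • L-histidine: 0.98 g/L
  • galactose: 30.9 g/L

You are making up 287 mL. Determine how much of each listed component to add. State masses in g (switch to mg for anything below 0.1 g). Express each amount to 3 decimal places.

L-proline 0.456 g; mannitol 2.807 g; casamino acids 4.075 g; L-histidine 0.281 g; galactose 8.868 g

Target volume = 287 mL = 0.287 L.
L-proline: 1.59 g/L × 0.287 L = 0.456 g
mannitol: 9.78 g/L × 0.287 L = 2.807 g
casamino acids: 14.2 g/L × 0.287 L = 4.075 g
L-histidine: 0.98 g/L × 0.287 L = 0.281 g
galactose: 30.9 g/L × 0.287 L = 8.868 g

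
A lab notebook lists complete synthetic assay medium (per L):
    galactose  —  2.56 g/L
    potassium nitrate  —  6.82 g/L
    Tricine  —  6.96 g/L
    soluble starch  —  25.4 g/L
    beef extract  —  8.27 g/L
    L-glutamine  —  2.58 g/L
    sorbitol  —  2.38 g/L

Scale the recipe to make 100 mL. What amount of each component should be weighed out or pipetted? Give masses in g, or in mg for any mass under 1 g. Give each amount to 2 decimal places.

Scale factor relative to 1 L: 0.1.
galactose: 2.56 g/L × 0.1 L = 0.256 g = 256.00 mg
potassium nitrate: 6.82 g/L × 0.1 L = 0.682 g = 682.00 mg
Tricine: 6.96 g/L × 0.1 L = 0.696 g = 696.00 mg
soluble starch: 25.4 g/L × 0.1 L = 2.54 g
beef extract: 8.27 g/L × 0.1 L = 0.827 g = 827.00 mg
L-glutamine: 2.58 g/L × 0.1 L = 0.258 g = 258.00 mg
sorbitol: 2.38 g/L × 0.1 L = 0.238 g = 238.00 mg

galactose 256.00 mg; potassium nitrate 682.00 mg; Tricine 696.00 mg; soluble starch 2.54 g; beef extract 827.00 mg; L-glutamine 258.00 mg; sorbitol 238.00 mg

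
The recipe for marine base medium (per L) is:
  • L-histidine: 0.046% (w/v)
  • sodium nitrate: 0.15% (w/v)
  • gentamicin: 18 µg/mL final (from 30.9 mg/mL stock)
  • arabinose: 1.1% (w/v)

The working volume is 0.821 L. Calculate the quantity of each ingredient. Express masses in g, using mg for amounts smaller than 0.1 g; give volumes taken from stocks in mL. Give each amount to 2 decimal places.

Scale factor relative to 1 L: 0.821.
L-histidine: 0.046 g per 100 mL × 821 mL ÷ 100 = 0.38 g
sodium nitrate: 0.15 g per 100 mL × 821 mL ÷ 100 = 1.23 g
gentamicin: V = C2·V2/C1 = 18 µg/mL × 821 mL ÷ 30900 µg/mL = 0.48 mL
arabinose: 1.1% w/v = 11 g/L → 11 × 0.821 L = 9.03 g

L-histidine 0.38 g; sodium nitrate 1.23 g; gentamicin 0.48 mL; arabinose 9.03 g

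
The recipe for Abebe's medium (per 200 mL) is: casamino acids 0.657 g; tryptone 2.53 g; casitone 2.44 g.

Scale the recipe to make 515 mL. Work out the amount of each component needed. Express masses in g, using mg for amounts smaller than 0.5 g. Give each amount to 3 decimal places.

Scale factor = 515 mL / 200 mL = 2.575.
casamino acids: 0.657 g × (515 mL / 200 mL) = 1.692 g
tryptone: 2.53 g × (515 mL / 200 mL) = 6.515 g
casitone: 2.44 g × (515 mL / 200 mL) = 6.283 g

casamino acids 1.692 g; tryptone 6.515 g; casitone 6.283 g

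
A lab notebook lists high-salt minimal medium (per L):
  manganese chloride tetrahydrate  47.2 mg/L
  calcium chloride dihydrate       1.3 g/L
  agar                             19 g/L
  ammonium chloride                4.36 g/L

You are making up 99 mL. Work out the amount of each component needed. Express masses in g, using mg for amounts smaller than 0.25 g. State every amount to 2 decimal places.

Scale factor relative to 1 L: 0.099.
manganese chloride tetrahydrate: 47.2 mg/L × 0.099 L = 4.67 mg
calcium chloride dihydrate: 1.3 g/L × 0.099 L = 0.1287 g = 128.70 mg
agar: 19 g/L × 0.099 L = 1.88 g
ammonium chloride: 4.36 g/L × 0.099 L = 0.43 g

manganese chloride tetrahydrate 4.67 mg; calcium chloride dihydrate 128.70 mg; agar 1.88 g; ammonium chloride 0.43 g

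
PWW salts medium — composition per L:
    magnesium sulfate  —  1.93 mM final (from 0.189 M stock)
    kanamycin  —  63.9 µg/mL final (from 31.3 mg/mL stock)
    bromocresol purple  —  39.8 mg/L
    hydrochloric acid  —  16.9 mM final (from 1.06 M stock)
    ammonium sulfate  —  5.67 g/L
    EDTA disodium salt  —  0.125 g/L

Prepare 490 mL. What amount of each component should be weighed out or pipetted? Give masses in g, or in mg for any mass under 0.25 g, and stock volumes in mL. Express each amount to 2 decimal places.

Target volume = 490 mL = 0.49 L.
magnesium sulfate: dilute stock: 1.93 mM × 490 mL ÷ 189 mM = 5.00 mL
kanamycin: dilute stock: 63.9 µg/mL × 490 mL ÷ 31300 µg/mL = 1.00 mL
bromocresol purple: 39.8 mg/L × 0.49 L = 19.50 mg
hydrochloric acid: C1V1 = C2V2 → 16.9 mM × 490 mL ÷ 1060 mM = 7.81 mL
ammonium sulfate: 5.67 g/L × 0.49 L = 2.78 g
EDTA disodium salt: 0.125 g/L × 0.49 L = 0.06125 g = 61.25 mg

magnesium sulfate 5.00 mL; kanamycin 1.00 mL; bromocresol purple 19.50 mg; hydrochloric acid 7.81 mL; ammonium sulfate 2.78 g; EDTA disodium salt 61.25 mg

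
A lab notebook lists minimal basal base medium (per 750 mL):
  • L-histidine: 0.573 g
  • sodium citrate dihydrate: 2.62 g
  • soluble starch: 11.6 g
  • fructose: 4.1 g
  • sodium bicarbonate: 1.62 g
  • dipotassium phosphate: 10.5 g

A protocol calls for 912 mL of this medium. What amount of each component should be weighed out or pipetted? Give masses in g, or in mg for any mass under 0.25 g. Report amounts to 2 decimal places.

L-histidine 0.70 g; sodium citrate dihydrate 3.19 g; soluble starch 14.11 g; fructose 4.99 g; sodium bicarbonate 1.97 g; dipotassium phosphate 12.77 g

Ratio of target to recipe volume: 912 / 750 = 1.216.
L-histidine: 0.573 g × (912 mL / 750 mL) = 0.70 g
sodium citrate dihydrate: 2.62 g × (912 mL / 750 mL) = 3.19 g
soluble starch: 11.6 g × (912 mL / 750 mL) = 14.11 g
fructose: 4.1 g × (912 mL / 750 mL) = 4.99 g
sodium bicarbonate: 1.62 g × (912 mL / 750 mL) = 1.97 g
dipotassium phosphate: 10.5 g × (912 mL / 750 mL) = 12.77 g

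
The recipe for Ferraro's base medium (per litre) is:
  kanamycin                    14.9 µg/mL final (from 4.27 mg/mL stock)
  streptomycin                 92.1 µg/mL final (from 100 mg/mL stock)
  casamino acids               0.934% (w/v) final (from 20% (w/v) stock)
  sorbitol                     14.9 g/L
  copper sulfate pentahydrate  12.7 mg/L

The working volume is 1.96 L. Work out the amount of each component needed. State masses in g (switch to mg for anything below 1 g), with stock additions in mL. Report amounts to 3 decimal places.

kanamycin 6.839 mL; streptomycin 1.805 mL; casamino acids 91.532 mL; sorbitol 29.204 g; copper sulfate pentahydrate 24.892 mg

Working volume: 1.96 L.
kanamycin: V = C2·V2/C1 = 14.9 µg/mL × 1960 mL ÷ 4270 µg/mL = 6.839 mL
streptomycin: V = C2·V2/C1 = 92.1 µg/mL × 1960 mL ÷ 100000 µg/mL = 1.805 mL
casamino acids: C1V1 = C2V2 → 0.934% ÷ 20% × 1960 mL = 91.532 mL
sorbitol: 14.9 g/L × 1.96 L = 29.204 g
copper sulfate pentahydrate: 12.7 mg/L × 1.96 L = 24.892 mg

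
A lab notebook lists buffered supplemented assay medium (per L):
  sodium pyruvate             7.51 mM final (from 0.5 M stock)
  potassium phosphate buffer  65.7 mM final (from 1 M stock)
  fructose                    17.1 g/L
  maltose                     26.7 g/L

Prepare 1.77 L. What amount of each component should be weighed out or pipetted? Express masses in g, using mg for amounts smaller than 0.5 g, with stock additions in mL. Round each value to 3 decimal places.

Working volume: 1.77 L.
sodium pyruvate: V = C2·V2/C1 = 7.51 mM × 1770 mL ÷ 500 mM = 26.585 mL
potassium phosphate buffer: V = C2·V2/C1 = 65.7 mM × 1770 mL ÷ 1000 mM = 116.289 mL
fructose: 17.1 g/L × 1.77 L = 30.267 g
maltose: 26.7 g/L × 1.77 L = 47.259 g

sodium pyruvate 26.585 mL; potassium phosphate buffer 116.289 mL; fructose 30.267 g; maltose 47.259 g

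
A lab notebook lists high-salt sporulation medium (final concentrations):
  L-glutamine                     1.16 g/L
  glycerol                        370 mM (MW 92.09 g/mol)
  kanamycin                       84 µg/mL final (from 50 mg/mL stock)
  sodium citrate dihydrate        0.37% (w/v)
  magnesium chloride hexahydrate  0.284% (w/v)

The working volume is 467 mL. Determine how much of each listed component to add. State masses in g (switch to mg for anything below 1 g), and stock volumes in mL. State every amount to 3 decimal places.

L-glutamine 541.720 mg; glycerol 15.912 g; kanamycin 0.785 mL; sodium citrate dihydrate 1.728 g; magnesium chloride hexahydrate 1.326 g

Working volume: 467 mL = 0.467 L.
L-glutamine: 1.16 g/L × 0.467 L = 0.54172 g = 541.720 mg
glycerol: 370 mmol/L × 92.09 g/mol × 0.467 L ÷ 1000 = 15.912 g
kanamycin: V = C2·V2/C1 = 84 µg/mL × 467 mL ÷ 50000 µg/mL = 0.785 mL
sodium citrate dihydrate: 0.37% w/v = 3.7 g/L → 3.7 × 0.467 L = 1.728 g
magnesium chloride hexahydrate: 0.284 g per 100 mL × 467 mL ÷ 100 = 1.326 g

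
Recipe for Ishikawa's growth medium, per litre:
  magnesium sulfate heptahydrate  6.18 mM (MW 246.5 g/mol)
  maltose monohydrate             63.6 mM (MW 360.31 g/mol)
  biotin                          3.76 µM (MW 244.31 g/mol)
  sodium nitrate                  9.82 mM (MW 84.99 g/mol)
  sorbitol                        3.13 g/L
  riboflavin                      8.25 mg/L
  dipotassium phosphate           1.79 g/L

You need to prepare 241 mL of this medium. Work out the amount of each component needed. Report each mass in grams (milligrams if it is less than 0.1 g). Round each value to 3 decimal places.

Scale factor relative to 1 L: 0.241.
magnesium sulfate heptahydrate: 6.18 mmol/L × 246.5 g/mol × 0.241 L ÷ 1000 = 0.367 g
maltose monohydrate: 63.6 mmol/L × 360.31 g/mol × 0.241 L ÷ 1000 = 5.523 g
biotin: 3.76 µmol/L × 244.31 g/mol × 0.241 L ÷ 1000 = 0.221 mg
sodium nitrate: 9.82 mmol/L × 84.99 g/mol × 0.241 L ÷ 1000 = 0.201 g
sorbitol: 3.13 g/L × 0.241 L = 0.754 g
riboflavin: 8.25 mg/L × 0.241 L = 1.988 mg
dipotassium phosphate: 1.79 g/L × 0.241 L = 0.431 g

magnesium sulfate heptahydrate 0.367 g; maltose monohydrate 5.523 g; biotin 0.221 mg; sodium nitrate 0.201 g; sorbitol 0.754 g; riboflavin 1.988 mg; dipotassium phosphate 0.431 g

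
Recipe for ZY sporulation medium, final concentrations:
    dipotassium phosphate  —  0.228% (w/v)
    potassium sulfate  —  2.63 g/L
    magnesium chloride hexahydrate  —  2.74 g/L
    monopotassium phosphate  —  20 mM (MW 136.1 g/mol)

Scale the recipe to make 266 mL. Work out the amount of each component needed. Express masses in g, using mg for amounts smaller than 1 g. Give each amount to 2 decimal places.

dipotassium phosphate 606.48 mg; potassium sulfate 699.58 mg; magnesium chloride hexahydrate 728.84 mg; monopotassium phosphate 724.05 mg

Target volume = 266 mL = 0.266 L.
dipotassium phosphate: 0.228 g per 100 mL × 266 mL ÷ 100 = 0.60648 g = 606.48 mg
potassium sulfate: 2.63 g/L × 0.266 L = 0.69958 g = 699.58 mg
magnesium chloride hexahydrate: 2.74 g/L × 0.266 L = 0.72884 g = 728.84 mg
monopotassium phosphate: 20 mmol/L × 136.1 mg/mmol × 0.266 L = 724.05 mg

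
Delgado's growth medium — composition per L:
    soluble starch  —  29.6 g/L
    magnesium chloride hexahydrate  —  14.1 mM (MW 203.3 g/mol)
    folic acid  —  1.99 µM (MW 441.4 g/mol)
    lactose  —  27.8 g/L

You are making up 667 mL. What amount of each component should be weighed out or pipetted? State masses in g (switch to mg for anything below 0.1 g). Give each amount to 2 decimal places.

soluble starch 19.74 g; magnesium chloride hexahydrate 1.91 g; folic acid 0.59 mg; lactose 18.54 g

Target volume = 667 mL = 0.667 L.
soluble starch: 29.6 g/L × 0.667 L = 19.74 g
magnesium chloride hexahydrate: 14.1 mmol/L × 203.3 g/mol × 0.667 L ÷ 1000 = 1.91 g
folic acid: 1.99 µmol/L × 441.4 g/mol × 0.667 L ÷ 1000 = 0.59 mg
lactose: 27.8 g/L × 0.667 L = 18.54 g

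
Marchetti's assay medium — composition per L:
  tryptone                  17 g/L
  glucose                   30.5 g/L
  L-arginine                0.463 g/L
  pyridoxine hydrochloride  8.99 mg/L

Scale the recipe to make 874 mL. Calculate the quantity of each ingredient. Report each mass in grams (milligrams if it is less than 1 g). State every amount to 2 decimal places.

tryptone 14.86 g; glucose 26.66 g; L-arginine 404.66 mg; pyridoxine hydrochloride 7.86 mg

Target volume = 874 mL = 0.874 L.
tryptone: 17 g/L × 0.874 L = 14.86 g
glucose: 30.5 g/L × 0.874 L = 26.66 g
L-arginine: 0.463 g/L × 0.874 L = 0.404662 g = 404.66 mg
pyridoxine hydrochloride: 8.99 mg/L × 0.874 L = 7.86 mg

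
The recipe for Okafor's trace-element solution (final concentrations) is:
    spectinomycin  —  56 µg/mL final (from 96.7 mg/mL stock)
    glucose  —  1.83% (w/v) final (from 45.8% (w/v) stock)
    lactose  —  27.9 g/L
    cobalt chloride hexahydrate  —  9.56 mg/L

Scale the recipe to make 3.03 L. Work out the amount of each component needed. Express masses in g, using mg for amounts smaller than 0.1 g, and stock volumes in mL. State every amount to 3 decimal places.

spectinomycin 1.755 mL; glucose 121.068 mL; lactose 84.537 g; cobalt chloride hexahydrate 28.967 mg

Working volume: 3.03 L.
spectinomycin: V = C2·V2/C1 = 56 µg/mL × 3030 mL ÷ 96700 µg/mL = 1.755 mL
glucose: dilute stock: 1.83% ÷ 45.8% × 3030 mL = 121.068 mL
lactose: 27.9 g/L × 3.03 L = 84.537 g
cobalt chloride hexahydrate: 9.56 mg/L × 3.03 L = 28.967 mg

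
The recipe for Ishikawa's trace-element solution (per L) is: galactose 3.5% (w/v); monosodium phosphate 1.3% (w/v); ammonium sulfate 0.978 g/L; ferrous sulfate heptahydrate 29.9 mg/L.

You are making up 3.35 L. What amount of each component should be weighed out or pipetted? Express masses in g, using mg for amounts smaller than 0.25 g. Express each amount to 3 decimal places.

galactose 117.250 g; monosodium phosphate 43.550 g; ammonium sulfate 3.276 g; ferrous sulfate heptahydrate 100.165 mg

Scale factor relative to 1 L: 3.35.
galactose: 3.5% w/v = 35 g/L → 35 × 3.35 L = 117.250 g
monosodium phosphate: 1.3 g per 100 mL × 3350 mL ÷ 100 = 43.550 g
ammonium sulfate: 0.978 g/L × 3.35 L = 3.276 g
ferrous sulfate heptahydrate: 29.9 mg/L × 3.35 L = 100.165 mg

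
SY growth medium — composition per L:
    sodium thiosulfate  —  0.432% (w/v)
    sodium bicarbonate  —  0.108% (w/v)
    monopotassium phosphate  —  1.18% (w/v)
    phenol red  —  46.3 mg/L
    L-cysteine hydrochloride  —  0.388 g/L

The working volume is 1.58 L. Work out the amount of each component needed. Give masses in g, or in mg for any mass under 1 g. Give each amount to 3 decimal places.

Working volume: 1.58 L.
sodium thiosulfate: 0.432% w/v = 4.32 g/L → 4.32 × 1.58 L = 6.826 g
sodium bicarbonate: 0.108% w/v = 1.08 g/L → 1.08 × 1.58 L = 1.706 g
monopotassium phosphate: 1.18 g per 100 mL × 1580 mL ÷ 100 = 18.644 g
phenol red: 46.3 mg/L × 1.58 L = 73.154 mg
L-cysteine hydrochloride: 0.388 g/L × 1.58 L = 0.61304 g = 613.040 mg

sodium thiosulfate 6.826 g; sodium bicarbonate 1.706 g; monopotassium phosphate 18.644 g; phenol red 73.154 mg; L-cysteine hydrochloride 613.040 mg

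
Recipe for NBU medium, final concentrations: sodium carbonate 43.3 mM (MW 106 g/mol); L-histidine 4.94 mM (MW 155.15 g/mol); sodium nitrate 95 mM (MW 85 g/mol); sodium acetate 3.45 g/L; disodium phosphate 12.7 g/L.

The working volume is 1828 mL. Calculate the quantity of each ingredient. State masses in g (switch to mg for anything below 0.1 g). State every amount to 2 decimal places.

Working volume: 1828 mL = 1.828 L.
sodium carbonate: 43.3 mmol/L × 106 g/mol × 1.828 L ÷ 1000 = 8.39 g
L-histidine: 4.94 mmol/L × 155.15 g/mol × 1.828 L ÷ 1000 = 1.40 g
sodium nitrate: 95 mmol/L × 85 g/mol × 1.828 L ÷ 1000 = 14.76 g
sodium acetate: 3.45 g/L × 1.828 L = 6.31 g
disodium phosphate: 12.7 g/L × 1.828 L = 23.22 g

sodium carbonate 8.39 g; L-histidine 1.40 g; sodium nitrate 14.76 g; sodium acetate 6.31 g; disodium phosphate 23.22 g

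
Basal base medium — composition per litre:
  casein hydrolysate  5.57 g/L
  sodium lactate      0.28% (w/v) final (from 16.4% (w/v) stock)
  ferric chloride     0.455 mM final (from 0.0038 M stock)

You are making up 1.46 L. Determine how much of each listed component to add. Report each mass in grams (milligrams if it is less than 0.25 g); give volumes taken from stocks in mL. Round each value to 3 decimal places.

Working volume: 1.46 L.
casein hydrolysate: 5.57 g/L × 1.46 L = 8.132 g
sodium lactate: dilute stock: 0.28% ÷ 16.4% × 1460 mL = 24.927 mL
ferric chloride: C1V1 = C2V2 → 0.455 mM × 1460 mL ÷ 3.8 mM = 174.816 mL

casein hydrolysate 8.132 g; sodium lactate 24.927 mL; ferric chloride 174.816 mL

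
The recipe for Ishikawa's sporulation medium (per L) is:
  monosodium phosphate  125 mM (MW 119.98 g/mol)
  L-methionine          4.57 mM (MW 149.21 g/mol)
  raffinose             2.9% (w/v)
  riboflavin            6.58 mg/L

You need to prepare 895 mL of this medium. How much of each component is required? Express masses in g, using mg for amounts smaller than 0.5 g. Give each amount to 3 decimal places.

Scale factor relative to 1 L: 0.895.
monosodium phosphate: 125 mmol/L × 119.98 g/mol × 0.895 L ÷ 1000 = 13.423 g
L-methionine: 4.57 mmol/L × 149.21 g/mol × 0.895 L ÷ 1000 = 0.610 g
raffinose: 2.9 g per 100 mL × 895 mL ÷ 100 = 25.955 g
riboflavin: 6.58 mg/L × 0.895 L = 5.889 mg

monosodium phosphate 13.423 g; L-methionine 0.610 g; raffinose 25.955 g; riboflavin 5.889 mg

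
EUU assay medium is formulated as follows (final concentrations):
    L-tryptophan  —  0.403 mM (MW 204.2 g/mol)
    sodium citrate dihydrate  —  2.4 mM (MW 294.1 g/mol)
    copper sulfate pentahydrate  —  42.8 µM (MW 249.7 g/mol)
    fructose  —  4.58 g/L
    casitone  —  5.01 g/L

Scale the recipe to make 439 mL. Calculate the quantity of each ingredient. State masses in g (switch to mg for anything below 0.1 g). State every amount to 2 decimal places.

L-tryptophan 36.13 mg; sodium citrate dihydrate 0.31 g; copper sulfate pentahydrate 4.69 mg; fructose 2.01 g; casitone 2.20 g

Target volume = 439 mL = 0.439 L.
L-tryptophan: 0.403 mmol/L × 204.2 mg/mmol × 0.439 L = 36.13 mg
sodium citrate dihydrate: 2.4 mmol/L × 294.1 g/mol × 0.439 L ÷ 1000 = 0.31 g
copper sulfate pentahydrate: 42.8 µmol/L × 249.7 g/mol × 0.439 L ÷ 1000 = 4.69 mg
fructose: 4.58 g/L × 0.439 L = 2.01 g
casitone: 5.01 g/L × 0.439 L = 2.20 g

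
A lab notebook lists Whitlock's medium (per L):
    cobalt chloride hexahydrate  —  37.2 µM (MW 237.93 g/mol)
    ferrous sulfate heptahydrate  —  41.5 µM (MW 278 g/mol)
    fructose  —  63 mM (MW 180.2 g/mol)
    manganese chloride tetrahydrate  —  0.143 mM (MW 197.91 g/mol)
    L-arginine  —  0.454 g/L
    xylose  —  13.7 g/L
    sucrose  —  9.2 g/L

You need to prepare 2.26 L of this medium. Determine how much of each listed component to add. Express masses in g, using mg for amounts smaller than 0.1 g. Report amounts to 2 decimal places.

cobalt chloride hexahydrate 20.00 mg; ferrous sulfate heptahydrate 26.07 mg; fructose 25.66 g; manganese chloride tetrahydrate 63.96 mg; L-arginine 1.03 g; xylose 30.96 g; sucrose 20.79 g

Scale factor relative to 1 L: 2.26.
cobalt chloride hexahydrate: 37.2 µmol/L × 237.93 g/mol × 2.26 L ÷ 1000 = 20.00 mg
ferrous sulfate heptahydrate: 41.5 µmol/L × 278 g/mol × 2.26 L ÷ 1000 = 26.07 mg
fructose: 63 mmol/L × 180.2 g/mol × 2.26 L ÷ 1000 = 25.66 g
manganese chloride tetrahydrate: 0.143 mmol/L × 197.91 mg/mmol × 2.26 L = 63.96 mg
L-arginine: 0.454 g/L × 2.26 L = 1.03 g
xylose: 13.7 g/L × 2.26 L = 30.96 g
sucrose: 9.2 g/L × 2.26 L = 20.79 g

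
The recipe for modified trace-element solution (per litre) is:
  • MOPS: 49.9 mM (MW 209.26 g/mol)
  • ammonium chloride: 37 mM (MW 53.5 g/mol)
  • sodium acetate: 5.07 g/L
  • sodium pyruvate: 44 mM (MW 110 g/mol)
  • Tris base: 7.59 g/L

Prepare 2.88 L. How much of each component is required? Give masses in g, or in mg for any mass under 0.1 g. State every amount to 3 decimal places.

Scale factor relative to 1 L: 2.88.
MOPS: 49.9 mmol/L × 209.26 g/mol × 2.88 L ÷ 1000 = 30.073 g
ammonium chloride: 37 mmol/L × 53.5 g/mol × 2.88 L ÷ 1000 = 5.701 g
sodium acetate: 5.07 g/L × 2.88 L = 14.602 g
sodium pyruvate: 44 mmol/L × 110 g/mol × 2.88 L ÷ 1000 = 13.939 g
Tris base: 7.59 g/L × 2.88 L = 21.859 g

MOPS 30.073 g; ammonium chloride 5.701 g; sodium acetate 14.602 g; sodium pyruvate 13.939 g; Tris base 21.859 g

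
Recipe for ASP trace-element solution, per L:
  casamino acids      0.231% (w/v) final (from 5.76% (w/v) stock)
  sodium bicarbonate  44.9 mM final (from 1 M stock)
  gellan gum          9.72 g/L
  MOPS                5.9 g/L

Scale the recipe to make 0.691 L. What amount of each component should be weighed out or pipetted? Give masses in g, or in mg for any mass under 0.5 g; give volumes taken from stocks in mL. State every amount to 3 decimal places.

Scale factor relative to 1 L: 0.691.
casamino acids: V = C2·V2/C1 = 0.231% ÷ 5.76% × 691 mL = 27.712 mL
sodium bicarbonate: dilute stock: 44.9 mM × 691 mL ÷ 1000 mM = 31.026 mL
gellan gum: 9.72 g/L × 0.691 L = 6.717 g
MOPS: 5.9 g/L × 0.691 L = 4.077 g

casamino acids 27.712 mL; sodium bicarbonate 31.026 mL; gellan gum 6.717 g; MOPS 4.077 g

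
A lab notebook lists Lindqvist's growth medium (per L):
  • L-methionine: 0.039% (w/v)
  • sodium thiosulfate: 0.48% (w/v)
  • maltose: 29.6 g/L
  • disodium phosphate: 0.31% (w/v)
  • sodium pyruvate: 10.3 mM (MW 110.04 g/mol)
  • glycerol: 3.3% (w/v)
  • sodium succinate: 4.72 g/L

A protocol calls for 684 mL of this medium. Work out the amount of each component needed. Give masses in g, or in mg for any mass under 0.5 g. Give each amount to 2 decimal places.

Scale factor relative to 1 L: 0.684.
L-methionine: 0.039 g per 100 mL × 684 mL ÷ 100 = 0.26676 g = 266.76 mg
sodium thiosulfate: 0.48 g per 100 mL × 684 mL ÷ 100 = 3.28 g
maltose: 29.6 g/L × 0.684 L = 20.25 g
disodium phosphate: 0.31 g per 100 mL × 684 mL ÷ 100 = 2.12 g
sodium pyruvate: 10.3 mmol/L × 110.04 g/mol × 0.684 L ÷ 1000 = 0.78 g
glycerol: 3.3 g per 100 mL × 684 mL ÷ 100 = 22.57 g
sodium succinate: 4.72 g/L × 0.684 L = 3.23 g

L-methionine 266.76 mg; sodium thiosulfate 3.28 g; maltose 20.25 g; disodium phosphate 2.12 g; sodium pyruvate 0.78 g; glycerol 22.57 g; sodium succinate 3.23 g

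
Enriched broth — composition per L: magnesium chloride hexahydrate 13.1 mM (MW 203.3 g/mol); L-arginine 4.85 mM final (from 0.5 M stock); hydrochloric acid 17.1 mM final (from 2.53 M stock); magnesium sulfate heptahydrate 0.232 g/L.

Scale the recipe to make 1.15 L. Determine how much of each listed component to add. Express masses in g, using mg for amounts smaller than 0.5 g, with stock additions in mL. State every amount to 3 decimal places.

Working volume: 1.15 L.
magnesium chloride hexahydrate: 13.1 mmol/L × 203.3 g/mol × 1.15 L ÷ 1000 = 3.063 g
L-arginine: V = C2·V2/C1 = 4.85 mM × 1150 mL ÷ 500 mM = 11.155 mL
hydrochloric acid: V = C2·V2/C1 = 17.1 mM × 1150 mL ÷ 2530 mM = 7.773 mL
magnesium sulfate heptahydrate: 0.232 g/L × 1.15 L = 0.2668 g = 266.800 mg

magnesium chloride hexahydrate 3.063 g; L-arginine 11.155 mL; hydrochloric acid 7.773 mL; magnesium sulfate heptahydrate 266.800 mg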